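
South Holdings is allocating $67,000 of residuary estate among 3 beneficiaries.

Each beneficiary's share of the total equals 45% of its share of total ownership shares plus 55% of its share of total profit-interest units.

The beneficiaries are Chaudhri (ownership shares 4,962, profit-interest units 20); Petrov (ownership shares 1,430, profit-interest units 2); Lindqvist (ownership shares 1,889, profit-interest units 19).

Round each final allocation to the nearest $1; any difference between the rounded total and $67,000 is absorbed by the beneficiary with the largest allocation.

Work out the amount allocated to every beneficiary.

Chaudhri: $36,042 · Petrov: $7,004 · Lindqvist: $23,954

Ownership shares total 8,281; profit-interest units total 41.
Combined weights (45% ownership shares + 55% profit-interest units): Chaudhri 0.5379; Petrov 0.1045; Lindqvist 0.3575.
Unrounded shares: Chaudhri 36,041.58; Petrov 7,004.00; Lindqvist 23,954.42.
Rounded to nearest $1: Chaudhri $36,042; Petrov $7,004; Lindqvist $23,954. Sum = $67,000.
Rounded total matches; no reconciliation needed.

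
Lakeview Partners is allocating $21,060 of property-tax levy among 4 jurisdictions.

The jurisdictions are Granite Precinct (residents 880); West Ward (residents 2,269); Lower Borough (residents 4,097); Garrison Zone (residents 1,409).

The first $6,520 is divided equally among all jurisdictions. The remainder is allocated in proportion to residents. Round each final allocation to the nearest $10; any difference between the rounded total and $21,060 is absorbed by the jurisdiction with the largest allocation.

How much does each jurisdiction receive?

Equal tier: $6,520 ÷ 4 = $1,630 apiece.
Remainder $14,540 by residents (total 8,655): Granite Precinct 1,478.36 → $1,480; West Ward 3,811.82 → $3,810; Lower Borough 6,882.77 → $6,880; Garrison Zone 2,367.05 → $2,370.
Totals: Granite Precinct $1,630 + $1,480 = $3,110; West Ward $1,630 + $3,810 = $5,440; Lower Borough $1,630 + $6,880 = $8,510; Garrison Zone $1,630 + $2,370 = $4,000.

Granite Precinct: $3,110 | West Ward: $5,440 | Lower Borough: $8,510 | Garrison Zone: $4,000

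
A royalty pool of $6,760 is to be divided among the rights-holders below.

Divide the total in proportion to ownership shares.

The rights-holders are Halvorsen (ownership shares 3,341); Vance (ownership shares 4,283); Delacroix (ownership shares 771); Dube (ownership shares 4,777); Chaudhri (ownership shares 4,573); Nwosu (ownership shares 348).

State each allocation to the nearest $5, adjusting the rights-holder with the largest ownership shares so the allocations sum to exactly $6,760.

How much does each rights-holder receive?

Halvorsen: $1,250 · Vance: $1,600 · Delacroix: $290 · Dube: $1,780 · Chaudhri: $1,710 · Nwosu: $130

Ownership shares total: 3,341 + 4,283 + 771 + 4,777 + 4,573 + 348 = 18,093.
Pro-rata amounts: Halvorsen 1,248.28; Vance 1,600.24; Delacroix 288.06; Dube 1,784.81; Chaudhri 1,708.59; Nwosu 130.02.
Rounded to nearest $5: Halvorsen $1,250; Vance $1,600; Delacroix $290; Dube $1,785; Chaudhri $1,710; Nwosu $130. Sum = $6,765.
Difference $6,760 − $6,765 = −$5 applied to largest ownership shares (Dube): Dube becomes $1,780.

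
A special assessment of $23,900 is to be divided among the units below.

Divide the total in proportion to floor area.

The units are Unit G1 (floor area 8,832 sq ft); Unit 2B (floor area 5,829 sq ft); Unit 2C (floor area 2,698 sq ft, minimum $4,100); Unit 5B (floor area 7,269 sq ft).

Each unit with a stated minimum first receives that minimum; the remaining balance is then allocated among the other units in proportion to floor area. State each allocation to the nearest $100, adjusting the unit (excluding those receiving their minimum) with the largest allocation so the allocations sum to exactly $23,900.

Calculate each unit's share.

Minimums first: Unit 2C $4,100. Residual $19,800.
Residual split over remaining floor area 21,930: Unit G1 7,974.17 → $8,000; Unit 2B 5,262.85 → $5,300; Unit 5B 6,562.98 → $6,600.
Rounding difference −$100 applied to Unit G1 → $7,900.

Unit G1: $7,900; Unit 2B: $5,300; Unit 2C: $4,100; Unit 5B: $6,600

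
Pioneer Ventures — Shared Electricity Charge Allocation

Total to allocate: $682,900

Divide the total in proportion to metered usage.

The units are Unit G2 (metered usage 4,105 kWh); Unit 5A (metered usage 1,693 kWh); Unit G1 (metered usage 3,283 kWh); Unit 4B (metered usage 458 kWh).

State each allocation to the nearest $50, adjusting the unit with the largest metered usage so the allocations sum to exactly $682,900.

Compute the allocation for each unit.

Unit G2: $293,850 | Unit 5A: $121,200 | Unit G1: $235,050 | Unit 4B: $32,800

Metered usage total: 9,539.
Pro-rata amounts: Unit G2 4,105/9,539 × $682,900 = 293,878.24; Unit 5A 1,693/9,539 × $682,900 = 121,202.40; Unit G1 3,283/9,539 × $682,900 = 235,031.00; Unit 4B 458/9,539 × $682,900 = 32,788.36.
Rounded to nearest $50: Unit G2 $293,900; Unit 5A $121,200; Unit G1 $235,050; Unit 4B $32,800. Sum = $682,950.
Difference $682,900 − $682,950 = −$50 applied to largest metered usage (Unit G2): Unit G2 becomes $293,850.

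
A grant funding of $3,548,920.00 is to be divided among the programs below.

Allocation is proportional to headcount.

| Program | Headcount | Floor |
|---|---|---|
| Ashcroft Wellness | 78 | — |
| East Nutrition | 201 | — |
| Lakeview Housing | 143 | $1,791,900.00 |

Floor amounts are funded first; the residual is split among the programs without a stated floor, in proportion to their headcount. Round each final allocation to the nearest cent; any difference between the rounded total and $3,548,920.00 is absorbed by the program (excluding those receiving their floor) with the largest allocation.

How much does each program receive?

Ashcroft Wellness: $491,209.89 · East Nutrition: $1,265,810.11 · Lakeview Housing: $1,791,900.00

Minimums first: Lakeview Housing $1,791,900.00. Residual $1,757,020.00.
Residual split over remaining headcount 279: Ashcroft Wellness 491,209.8925 → $491,209.89; East Nutrition 1,265,810.1075 → $1,265,810.11.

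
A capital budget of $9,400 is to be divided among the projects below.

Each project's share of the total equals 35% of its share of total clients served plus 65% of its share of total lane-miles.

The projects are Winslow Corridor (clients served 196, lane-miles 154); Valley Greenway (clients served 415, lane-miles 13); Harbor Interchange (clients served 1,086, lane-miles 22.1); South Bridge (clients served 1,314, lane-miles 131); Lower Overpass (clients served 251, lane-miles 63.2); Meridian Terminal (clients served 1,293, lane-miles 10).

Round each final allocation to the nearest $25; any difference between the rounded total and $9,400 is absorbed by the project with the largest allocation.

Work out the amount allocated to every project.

Winslow Corridor: $2,525 | Valley Greenway: $500 | Harbor Interchange: $1,125 | South Bridge: $2,975 | Lower Overpass: $1,175 | Meridian Terminal: $1,100

Clients served total 4,555; lane-miles total 393.3.
Blended shares (35% clients served + 65% lane-miles): Winslow Corridor 0.2696; Valley Greenway 0.0534; Harbor Interchange 0.1200; South Bridge 0.3175; Lower Overpass 0.1237; Meridian Terminal 0.1159.
Pro-rata amounts: Winslow Corridor 2,533.99; Valley Greenway 501.71; Harbor Interchange 1,127.73; South Bridge 2,984.19; Lower Overpass 1,163.12; Meridian Terminal 1,089.26.
After rounding ($25): Winslow Corridor $2,525; Valley Greenway $500; Harbor Interchange $1,125; South Bridge $2,975; Lower Overpass $1,175; Meridian Terminal $1,100. Sum = $9,400.
Rounded total matches; no reconciliation needed.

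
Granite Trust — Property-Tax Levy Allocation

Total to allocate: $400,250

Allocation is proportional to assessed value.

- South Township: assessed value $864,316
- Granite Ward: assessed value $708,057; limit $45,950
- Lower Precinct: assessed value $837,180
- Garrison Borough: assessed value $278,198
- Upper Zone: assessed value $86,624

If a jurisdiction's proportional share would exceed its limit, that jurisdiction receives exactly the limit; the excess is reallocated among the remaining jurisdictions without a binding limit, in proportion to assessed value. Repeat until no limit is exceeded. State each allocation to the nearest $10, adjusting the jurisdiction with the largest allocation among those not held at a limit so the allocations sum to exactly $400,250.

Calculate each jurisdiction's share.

Assessed value total: 2,774,375.
Unconstrained shares: South Township 124,692.04; Granite Ward 102,149.07; Lower Precinct 120,777.22; Garrison Borough 40,134.71; Upper Zone 12,496.96.
Held at cap: Granite Ward ($45,950); remaining pool $354,300 reallocated over remaining assessed value 2,066,318.
Remaining shares: South Township 148,199.43 → $148,200; Lower Precinct 143,546.58 → $143,550; Garrison Borough 47,701.06 → $47,700; Upper Zone 14,852.93 → $14,850.

South Township: $148,200 · Granite Ward: $45,950 · Lower Precinct: $143,550 · Garrison Borough: $47,700 · Upper Zone: $14,850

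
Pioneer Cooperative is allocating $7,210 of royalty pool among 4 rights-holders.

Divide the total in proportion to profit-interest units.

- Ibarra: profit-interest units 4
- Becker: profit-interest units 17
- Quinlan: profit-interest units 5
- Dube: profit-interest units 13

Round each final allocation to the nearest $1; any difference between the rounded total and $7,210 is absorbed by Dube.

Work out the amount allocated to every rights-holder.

Profit-interest units total: 39.
Unrounded shares: Ibarra 4/39 × $7,210 = 739.49; Becker 17/39 × $7,210 = 3,142.82; Quinlan 5/39 × $7,210 = 924.36; Dube 13/39 × $7,210 = 2,403.33.
Rounded to nearest $1: Ibarra $739; Becker $3,143; Quinlan $924; Dube $2,403. Sum = $7,209.
Difference $7,210 − $7,209 = +$1 applied to Dube: Dube becomes $2,404.

Ibarra: $739; Becker: $3,143; Quinlan: $924; Dube: $2,404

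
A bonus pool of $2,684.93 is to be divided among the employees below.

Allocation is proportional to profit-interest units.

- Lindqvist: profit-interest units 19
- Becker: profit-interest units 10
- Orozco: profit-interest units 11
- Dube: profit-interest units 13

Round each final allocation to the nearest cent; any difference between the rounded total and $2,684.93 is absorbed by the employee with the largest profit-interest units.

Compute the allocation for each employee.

Combined profit-interest units = 19 + 10 + 11 + 13 = 53.
Raw shares: Lindqvist 962.5221; Becker 506.5906; Orozco 557.2496; Dube 658.5677.
At nearest cent: Lindqvist $962.52; Becker $506.59; Orozco $557.25; Dube $658.57. Sum = $2,684.93.
Sum already equals the total — no adjustment.

Lindqvist: $962.52 · Becker: $506.59 · Orozco: $557.25 · Dube: $658.57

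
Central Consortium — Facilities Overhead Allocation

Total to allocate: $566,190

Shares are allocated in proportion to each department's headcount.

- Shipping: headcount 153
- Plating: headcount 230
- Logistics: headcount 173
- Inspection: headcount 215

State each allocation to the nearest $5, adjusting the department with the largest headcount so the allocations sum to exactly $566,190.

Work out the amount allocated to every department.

Shipping: $112,355; Plating: $168,905; Logistics: $127,045; Inspection: $157,885

Total headcount = 153 + 230 + 173 + 215 = 771.
Unrounded shares: Shipping 112,356.77; Plating 168,902.33; Logistics 127,043.93; Inspection 157,886.96.
After rounding ($5): Shipping $112,355; Plating $168,900; Logistics $127,045; Inspection $157,885. Sum = $566,185.
Difference $566,190 − $566,185 = +$5 applied to largest headcount (Plating): Plating becomes $168,905.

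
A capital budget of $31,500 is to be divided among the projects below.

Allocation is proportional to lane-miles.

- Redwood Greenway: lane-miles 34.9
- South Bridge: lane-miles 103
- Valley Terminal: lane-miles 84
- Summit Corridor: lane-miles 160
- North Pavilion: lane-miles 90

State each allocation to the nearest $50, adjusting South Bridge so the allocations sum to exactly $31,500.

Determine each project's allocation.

Redwood Greenway: $2,350 · South Bridge: $6,850 · Valley Terminal: $5,600 · Summit Corridor: $10,700 · North Pavilion: $6,000

Sum of lane-miles: 471.9.
Proportional shares: Redwood Greenway 34.9/471.9 × $31,500 = 2,329.62; South Bridge 103/471.9 × $31,500 = 6,875.40; Valley Terminal 84/471.9 × $31,500 = 5,607.12; Summit Corridor 160/471.9 × $31,500 = 10,680.23; North Pavilion 90/471.9 × $31,500 = 6,007.63.
After rounding ($50): Redwood Greenway $2,350; South Bridge $6,900; Valley Terminal $5,600; Summit Corridor $10,700; North Pavilion $6,000. Sum = $31,550.
Difference $31,500 − $31,550 = −$50 applied to South Bridge: South Bridge becomes $6,850.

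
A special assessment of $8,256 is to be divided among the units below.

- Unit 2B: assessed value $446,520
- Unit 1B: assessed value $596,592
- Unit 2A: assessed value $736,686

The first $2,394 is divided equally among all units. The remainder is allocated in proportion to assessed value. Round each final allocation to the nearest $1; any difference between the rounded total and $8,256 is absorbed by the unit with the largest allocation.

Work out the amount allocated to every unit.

Equal tier: $2,394 ÷ 3 = $798 apiece.
Remainder $5,862 by assessed value (total 1,779,798): Unit 2B 1,470.67 → $1,471; Unit 1B 1,964.95 → $1,965; Unit 2A 2,426.37 → $2,426.
Totals: Unit 2B $798 + $1,471 = $2,269; Unit 1B $798 + $1,965 = $2,763; Unit 2A $798 + $2,426 = $3,224.

Unit 2B: $2,269 · Unit 1B: $2,763 · Unit 2A: $3,224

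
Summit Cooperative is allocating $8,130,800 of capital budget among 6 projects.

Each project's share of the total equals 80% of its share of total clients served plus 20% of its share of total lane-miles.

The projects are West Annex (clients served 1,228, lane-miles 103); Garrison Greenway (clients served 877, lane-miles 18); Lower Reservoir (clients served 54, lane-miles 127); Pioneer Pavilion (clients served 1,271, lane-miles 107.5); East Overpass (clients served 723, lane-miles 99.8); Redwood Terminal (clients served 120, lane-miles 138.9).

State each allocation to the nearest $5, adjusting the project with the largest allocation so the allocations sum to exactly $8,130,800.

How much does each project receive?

Totals — clients served 4,273, lane-miles 594.2.
Composite weights (80% clients served + 20% lane-miles): West Annex 0.2646; Garrison Greenway 0.1703; Lower Reservoir 0.0529; Pioneer Pavilion 0.2741; East Overpass 0.1690; Redwood Terminal 0.0692.
Unrounded shares: West Annex 2,151,224.22; Garrison Greenway 1,384,287.73; Lower Reservoir 429,765.98; Pioneer Pavilion 2,228,996.88; East Overpass 1,373,722.69; Redwood Terminal 562,802.48.
After rounding ($5): West Annex $2,151,225; Garrison Greenway $1,384,290; Lower Reservoir $429,765; Pioneer Pavilion $2,228,995; East Overpass $1,373,725; Redwood Terminal $562,800. Sum = $8,130,800.
Rounded total matches; no reconciliation needed.

West Annex: $2,151,225 · Garrison Greenway: $1,384,290 · Lower Reservoir: $429,765 · Pioneer Pavilion: $2,228,995 · East Overpass: $1,373,725 · Redwood Terminal: $562,800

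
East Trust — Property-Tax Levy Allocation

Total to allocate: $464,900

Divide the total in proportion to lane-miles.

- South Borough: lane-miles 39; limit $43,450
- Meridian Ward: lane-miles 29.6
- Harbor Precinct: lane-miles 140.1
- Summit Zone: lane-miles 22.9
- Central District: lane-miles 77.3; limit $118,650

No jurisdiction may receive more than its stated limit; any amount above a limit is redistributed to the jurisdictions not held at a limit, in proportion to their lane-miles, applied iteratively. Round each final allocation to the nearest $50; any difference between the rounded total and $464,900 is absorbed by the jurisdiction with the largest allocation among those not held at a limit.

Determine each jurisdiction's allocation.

South Borough: $43,450 · Meridian Ward: $46,550 · Harbor Precinct: $220,250 · Summit Zone: $36,000 · Central District: $118,650

Combined lane-miles = 308.9.
Proportional shares (ignoring caps): South Borough 58,695.69; Meridian Ward 44,548.53; Harbor Precinct 210,852.99; Summit Zone 34,464.91; Central District 116,337.88.
Capped: South Borough ($43,450); residual $421,450 reallocated over remaining lane-miles 269.9.
Capped: Central District ($118,650); residual $302,800 reallocated over remaining lane-miles 192.6.
Shares after redistribution: Meridian Ward 46,536.24 → $46,550; Harbor Precinct 220,261.06 → $220,250; Summit Zone 36,002.70 → $36,000.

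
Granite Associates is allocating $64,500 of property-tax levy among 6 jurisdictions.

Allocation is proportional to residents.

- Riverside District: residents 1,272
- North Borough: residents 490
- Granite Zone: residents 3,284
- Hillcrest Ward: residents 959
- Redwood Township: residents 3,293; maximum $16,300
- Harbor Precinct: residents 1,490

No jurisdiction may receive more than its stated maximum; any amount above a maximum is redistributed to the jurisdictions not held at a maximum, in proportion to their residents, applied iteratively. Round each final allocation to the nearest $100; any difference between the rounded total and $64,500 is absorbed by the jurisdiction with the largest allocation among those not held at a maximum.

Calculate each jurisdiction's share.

Combined residents = 10,788.
Unconstrained shares: Riverside District 7,605.12; North Borough 2,929.64; Granite Zone 19,634.59; Hillcrest Ward 5,733.73; Redwood Township 19,688.40; Harbor Precinct 8,908.51.
Cap binds for Redwood Township ($16,300); remaining pool $48,200 reallocated over remaining residents 7,495.
Redistributed shares: Riverside District 8,180.17 → $8,200; North Borough 3,151.17 → $3,200; Granite Zone 21,119.25 → $21,100; Hillcrest Ward 6,167.28 → $6,200; Harbor Precinct 9,582.12 → $9,600.
Rounding difference −$100 applied to Granite Zone → $21,000.

Riverside District: $8,200 · North Borough: $3,200 · Granite Zone: $21,000 · Hillcrest Ward: $6,200 · Redwood Township: $16,300 · Harbor Precinct: $9,600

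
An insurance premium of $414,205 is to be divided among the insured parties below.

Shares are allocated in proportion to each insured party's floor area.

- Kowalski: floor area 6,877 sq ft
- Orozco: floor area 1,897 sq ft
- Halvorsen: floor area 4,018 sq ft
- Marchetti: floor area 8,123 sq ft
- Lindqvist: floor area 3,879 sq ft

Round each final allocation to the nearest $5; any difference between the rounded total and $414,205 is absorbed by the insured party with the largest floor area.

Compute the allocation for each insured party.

Kowalski: $114,885 | Orozco: $31,690 | Halvorsen: $67,125 | Marchetti: $135,705 | Lindqvist: $64,800

Combined floor area = 24,794.
Unrounded shares: Kowalski 6,877/24,794 × $414,205 = 114,886.17; Orozco 1,897/24,794 × $414,205 = 31,691.01; Halvorsen 4,018/24,794 × $414,205 = 67,124.13; Marchetti 8,123/24,794 × $414,205 = 135,701.67; Lindqvist 3,879/24,794 × $414,205 = 64,802.02.
Rounded to nearest $5: Kowalski $114,885; Orozco $31,690; Halvorsen $67,125; Marchetti $135,700; Lindqvist $64,800. Sum = $414,200.
Difference $414,205 − $414,200 = +$5 applied to largest floor area (Marchetti): Marchetti becomes $135,705.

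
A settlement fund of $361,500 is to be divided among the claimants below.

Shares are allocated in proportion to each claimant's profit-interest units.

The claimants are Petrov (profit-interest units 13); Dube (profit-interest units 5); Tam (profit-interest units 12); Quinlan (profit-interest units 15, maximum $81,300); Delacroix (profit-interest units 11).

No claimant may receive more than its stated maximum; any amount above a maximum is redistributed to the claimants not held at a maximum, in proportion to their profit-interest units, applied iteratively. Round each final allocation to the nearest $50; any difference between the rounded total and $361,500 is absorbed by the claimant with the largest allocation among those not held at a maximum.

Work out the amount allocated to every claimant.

Total profit-interest units = 56.
Unconstrained shares: Petrov 83,919.64; Dube 32,276.79; Tam 77,464.29; Quinlan 96,830.36; Delacroix 71,008.93.
Capped: Quinlan ($81,300); remaining pool $280,200 reallocated over remaining profit-interest units 41.
Shares after redistribution: Petrov 88,843.90 → $88,850; Dube 34,170.73 → $34,150; Tam 82,009.76 → $82,000; Delacroix 75,175.61 → $75,200.

Petrov: $88,850 | Dube: $34,150 | Tam: $82,000 | Quinlan: $81,300 | Delacroix: $75,200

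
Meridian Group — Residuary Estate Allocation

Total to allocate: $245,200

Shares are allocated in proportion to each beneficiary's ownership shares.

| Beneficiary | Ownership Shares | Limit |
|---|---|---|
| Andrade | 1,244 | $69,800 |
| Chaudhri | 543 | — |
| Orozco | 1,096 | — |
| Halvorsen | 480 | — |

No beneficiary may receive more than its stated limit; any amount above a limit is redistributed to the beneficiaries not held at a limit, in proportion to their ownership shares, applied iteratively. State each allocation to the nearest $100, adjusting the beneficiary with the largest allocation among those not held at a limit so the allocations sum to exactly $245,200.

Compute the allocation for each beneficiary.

Ownership shares total: 3,363.
Unconstrained shares: Andrade 90,701.40; Chaudhri 39,590.72; Orozco 79,910.56; Halvorsen 34,997.32.
Capped: Andrade ($69,800); remaining pool $175,400 reallocated over remaining ownership shares 2,119.
Shares after redistribution: Chaudhri 44,946.77 → $44,900; Orozco 90,721.28 → $90,700; Halvorsen 39,731.95 → $39,700.
Rounding difference +$100 applied to Orozco → $90,800.

Andrade: $69,800; Chaudhri: $44,900; Orozco: $90,800; Halvorsen: $39,700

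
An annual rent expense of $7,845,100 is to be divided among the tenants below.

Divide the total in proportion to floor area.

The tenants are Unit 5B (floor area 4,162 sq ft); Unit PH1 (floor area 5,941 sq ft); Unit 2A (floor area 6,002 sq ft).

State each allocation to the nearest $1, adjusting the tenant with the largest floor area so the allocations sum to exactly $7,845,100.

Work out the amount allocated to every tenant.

Unit 5B: $2,027,402 · Unit PH1: $2,893,992 · Unit 2A: $2,923,706

Sum of floor area: 4,162 + 5,941 + 6,002 = 16,105.
Unrounded shares: Unit 5B 2,027,401.81; Unit PH1 2,893,991.87; Unit 2A 2,923,706.31.
After rounding ($1): Unit 5B $2,027,402; Unit PH1 $2,893,992; Unit 2A $2,923,706. Sum = $7,845,100.
No rounding difference to absorb.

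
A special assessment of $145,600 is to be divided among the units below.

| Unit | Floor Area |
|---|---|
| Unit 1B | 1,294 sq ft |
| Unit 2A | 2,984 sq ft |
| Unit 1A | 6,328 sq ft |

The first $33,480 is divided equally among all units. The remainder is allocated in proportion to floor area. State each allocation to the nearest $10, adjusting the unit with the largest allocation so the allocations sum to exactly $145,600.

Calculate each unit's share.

Equal tier: $33,480 ÷ 3 = $11,160 apiece.
Remainder $112,120 by floor area (total 10,606): Unit 1B 13,679.36 → $13,680; Unit 2A 31,544.98 → $31,540; Unit 1A 66,895.66 → $66,900.
Totals: Unit 1B $11,160 + $13,680 = $24,840; Unit 2A $11,160 + $31,540 = $42,700; Unit 1A $11,160 + $66,900 = $78,060.

Unit 1B: $24,840 | Unit 2A: $42,700 | Unit 1A: $78,060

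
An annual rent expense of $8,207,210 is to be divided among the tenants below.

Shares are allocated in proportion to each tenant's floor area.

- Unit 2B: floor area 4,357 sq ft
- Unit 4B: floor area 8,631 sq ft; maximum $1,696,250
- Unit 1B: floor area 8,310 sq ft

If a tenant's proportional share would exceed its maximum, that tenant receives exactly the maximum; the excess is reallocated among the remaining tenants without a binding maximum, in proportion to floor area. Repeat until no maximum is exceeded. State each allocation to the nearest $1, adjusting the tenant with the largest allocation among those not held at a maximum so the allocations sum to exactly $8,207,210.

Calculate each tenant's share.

Unit 2B: $2,239,540; Unit 4B: $1,696,250; Unit 1B: $4,271,420

Sum of floor area: 21,298.
Pro-rata shares before constraints: Unit 2B 1,678,975.21; Unit 4B 3,325,966.26; Unit 1B 3,202,268.53.
Capped: Unit 4B ($1,696,250); remaining pool $6,510,960 reallocated over remaining floor area 12,667.
Shares after redistribution: Unit 2B 2,239,539.96 → $2,239,540; Unit 1B 4,271,420.04 → $4,271,420.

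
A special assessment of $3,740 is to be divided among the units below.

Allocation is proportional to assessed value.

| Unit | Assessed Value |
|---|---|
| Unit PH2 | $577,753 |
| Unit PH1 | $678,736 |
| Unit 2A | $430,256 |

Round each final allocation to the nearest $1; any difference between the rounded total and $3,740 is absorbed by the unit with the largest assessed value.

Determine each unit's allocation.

Unit PH2: $1,281 · Unit PH1: $1,505 · Unit 2A: $954

Combined assessed value = 577,753 + 678,736 + 430,256 = 1,686,745.
Raw shares: Unit PH2 1,281.04; Unit PH1 1,504.95; Unit 2A 954.00.
After rounding ($1): Unit PH2 $1,281; Unit PH1 $1,505; Unit 2A $954. Sum = $3,740.
Sum already equals the total — no adjustment.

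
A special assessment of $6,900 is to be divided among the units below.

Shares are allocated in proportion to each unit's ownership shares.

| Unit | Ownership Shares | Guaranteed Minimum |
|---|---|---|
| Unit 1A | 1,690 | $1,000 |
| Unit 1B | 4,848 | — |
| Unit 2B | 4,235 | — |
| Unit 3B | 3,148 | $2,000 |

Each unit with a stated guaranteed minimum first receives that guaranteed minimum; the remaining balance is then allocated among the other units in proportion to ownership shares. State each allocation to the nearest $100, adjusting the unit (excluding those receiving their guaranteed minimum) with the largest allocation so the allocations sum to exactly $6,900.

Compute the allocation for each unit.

Guaranteed amounts: Unit 1A $1,000; Unit 3B $2,000. Balance $3,900.
Balance split over remaining ownership shares 9,083: Unit 1B 2,081.60 → $2,100; Unit 2B 1,818.40 → $1,800.

Unit 1A: $1,000 · Unit 1B: $2,100 · Unit 2B: $1,800 · Unit 3B: $2,000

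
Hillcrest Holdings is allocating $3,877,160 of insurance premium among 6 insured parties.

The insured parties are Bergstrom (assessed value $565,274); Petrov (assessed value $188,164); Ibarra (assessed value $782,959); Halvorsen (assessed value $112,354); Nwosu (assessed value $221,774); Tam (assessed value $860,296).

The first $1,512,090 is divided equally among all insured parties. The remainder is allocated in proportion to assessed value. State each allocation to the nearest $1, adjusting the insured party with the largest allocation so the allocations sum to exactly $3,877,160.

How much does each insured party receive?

First tranche $1,512,090 split equally: $252,015 each.
Remainder $2,365,070 by assessed value (total 2,730,821): Bergstrom 489,564.34 → $489,564; Petrov 162,962.36 → $162,962; Ibarra 678,093.82 → $678,094; Halvorsen 97,305.93 → $97,306; Nwosu 192,070.82 → $192,071; Tam 745,072.73 → $745,073.
Totals: Bergstrom $252,015 + $489,564 = $741,579; Petrov $252,015 + $162,962 = $414,977; Ibarra $252,015 + $678,094 = $930,109; Halvorsen $252,015 + $97,306 = $349,321; Nwosu $252,015 + $192,071 = $444,086; Tam $252,015 + $745,073 = $997,088.

Bergstrom: $741,579 | Petrov: $414,977 | Ibarra: $930,109 | Halvorsen: $349,321 | Nwosu: $444,086 | Tam: $997,088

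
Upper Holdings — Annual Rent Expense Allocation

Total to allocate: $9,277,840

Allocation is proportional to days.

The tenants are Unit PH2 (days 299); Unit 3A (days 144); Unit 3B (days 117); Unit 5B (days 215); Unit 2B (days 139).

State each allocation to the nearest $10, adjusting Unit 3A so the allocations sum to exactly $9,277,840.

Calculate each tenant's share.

Combined days = 914.
Raw shares: Unit PH2 299/914 × $9,277,840 = 3,035,092.08; Unit 3A 144/914 × $9,277,840 = 1,461,716.59; Unit 3B 117/914 × $9,277,840 = 1,187,644.73; Unit 5B 215/914 × $9,277,840 = 2,182,424.07; Unit 2B 139/914 × $9,277,840 = 1,410,962.54.
After rounding ($10): Unit PH2 $3,035,090; Unit 3A $1,461,720; Unit 3B $1,187,640; Unit 5B $2,182,420; Unit 2B $1,410,960. Sum = $9,277,830.
Difference $9,277,840 − $9,277,830 = +$10 applied to Unit 3A: Unit 3A becomes $1,461,730.

Unit PH2: $3,035,090 | Unit 3A: $1,461,730 | Unit 3B: $1,187,640 | Unit 5B: $2,182,420 | Unit 2B: $1,410,960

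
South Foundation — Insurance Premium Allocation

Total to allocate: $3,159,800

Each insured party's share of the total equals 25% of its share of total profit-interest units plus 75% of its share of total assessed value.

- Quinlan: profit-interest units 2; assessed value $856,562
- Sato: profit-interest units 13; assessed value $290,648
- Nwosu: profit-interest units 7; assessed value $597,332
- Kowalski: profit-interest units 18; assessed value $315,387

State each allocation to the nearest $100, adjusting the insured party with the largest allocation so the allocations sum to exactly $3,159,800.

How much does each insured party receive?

Quinlan: $1,025,000 · Sato: $591,100 · Nwosu: $825,400 · Kowalski: $718,300

Totals — profit-interest units 40, assessed value 2,059,929.
Blended shares (25% profit-interest units + 75% assessed value): Quinlan 0.3244; Sato 0.1871; Nwosu 0.2612; Kowalski 0.2273.
Pro-rata amounts: Quinlan 1,024,931.20; Sato 591,110.40; Nwosu 825,443.21; Kowalski 718,315.19.
Rounded to nearest $100: Quinlan $1,024,900; Sato $591,100; Nwosu $825,400; Kowalski $718,300. Sum = $3,159,700.
Difference $3,159,800 − $3,159,700 = +$100 applied to largest allocation (Quinlan): Quinlan becomes $1,025,000.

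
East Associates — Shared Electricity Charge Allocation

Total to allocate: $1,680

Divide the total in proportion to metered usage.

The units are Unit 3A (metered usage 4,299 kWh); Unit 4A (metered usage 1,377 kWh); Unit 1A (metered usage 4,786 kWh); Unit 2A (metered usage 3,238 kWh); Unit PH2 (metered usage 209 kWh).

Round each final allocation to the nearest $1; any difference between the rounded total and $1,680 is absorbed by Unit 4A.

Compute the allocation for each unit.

Unit 3A: $519; Unit 4A: $167; Unit 1A: $578; Unit 2A: $391; Unit PH2: $25

Total metered usage = 13,909.
Proportional shares: Unit 3A 4,299/13,909 × $1,680 = 519.26; Unit 4A 1,377/13,909 × $1,680 = 166.32; Unit 1A 4,786/13,909 × $1,680 = 578.08; Unit 2A 3,238/13,909 × $1,680 = 391.10; Unit PH2 209/13,909 × $1,680 = 25.24.
Rounded to nearest $1: Unit 3A $519; Unit 4A $166; Unit 1A $578; Unit 2A $391; Unit PH2 $25. Sum = $1,679.
Difference $1,680 − $1,679 = +$1 applied to Unit 4A: Unit 4A becomes $167.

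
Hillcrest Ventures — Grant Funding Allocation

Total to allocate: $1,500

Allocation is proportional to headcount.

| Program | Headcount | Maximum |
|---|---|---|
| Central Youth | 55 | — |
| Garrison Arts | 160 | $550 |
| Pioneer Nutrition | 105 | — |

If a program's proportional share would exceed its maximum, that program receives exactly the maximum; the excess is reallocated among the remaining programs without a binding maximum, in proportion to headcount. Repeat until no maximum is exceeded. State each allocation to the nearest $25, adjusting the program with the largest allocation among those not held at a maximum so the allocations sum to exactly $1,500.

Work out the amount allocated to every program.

Headcount total: 320.
Unconstrained shares: Central Youth 257.81; Garrison Arts 750.00; Pioneer Nutrition 492.19.
Cap binds for Garrison Arts ($550); remaining pool $950 reallocated over remaining headcount 160.
Remaining shares: Central Youth 326.56 → $325; Pioneer Nutrition 623.44 → $625.

Central Youth: $325 | Garrison Arts: $550 | Pioneer Nutrition: $625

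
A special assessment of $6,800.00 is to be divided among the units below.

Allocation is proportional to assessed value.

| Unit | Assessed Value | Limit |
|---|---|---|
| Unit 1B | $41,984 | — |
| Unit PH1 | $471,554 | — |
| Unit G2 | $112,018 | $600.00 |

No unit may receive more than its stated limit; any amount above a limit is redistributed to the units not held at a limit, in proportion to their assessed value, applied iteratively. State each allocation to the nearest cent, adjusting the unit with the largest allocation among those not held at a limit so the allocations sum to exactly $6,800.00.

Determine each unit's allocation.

Unit 1B: $506.88 | Unit PH1: $5,693.12 | Unit G2: $600.00

Sum of assessed value: 625,556.
Proportional shares (ignoring caps): Unit 1B 456.3799; Unit PH1 5,125.9475; Unit G2 1,217.6726.
Cap binds for Unit G2 ($600.00); residual $6,200.00 reallocated over remaining assessed value 513,538.
Remaining shares: Unit 1B 506.8774 → $506.88; Unit PH1 5,693.1226 → $5,693.12.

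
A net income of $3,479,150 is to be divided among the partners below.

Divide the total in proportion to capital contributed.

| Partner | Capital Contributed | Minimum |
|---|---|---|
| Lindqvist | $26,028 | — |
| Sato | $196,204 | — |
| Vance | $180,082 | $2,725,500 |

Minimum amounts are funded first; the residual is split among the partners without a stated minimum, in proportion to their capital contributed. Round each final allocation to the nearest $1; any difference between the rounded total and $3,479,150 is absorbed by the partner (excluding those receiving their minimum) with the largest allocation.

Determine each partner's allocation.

Guaranteed amounts: Vance $2,725,500. Residual $753,650.
Residual split over remaining capital contributed 222,232: Lindqvist 88,268.13 → $88,268; Sato 665,381.87 → $665,382.

Lindqvist: $88,268; Sato: $665,382; Vance: $2,725,500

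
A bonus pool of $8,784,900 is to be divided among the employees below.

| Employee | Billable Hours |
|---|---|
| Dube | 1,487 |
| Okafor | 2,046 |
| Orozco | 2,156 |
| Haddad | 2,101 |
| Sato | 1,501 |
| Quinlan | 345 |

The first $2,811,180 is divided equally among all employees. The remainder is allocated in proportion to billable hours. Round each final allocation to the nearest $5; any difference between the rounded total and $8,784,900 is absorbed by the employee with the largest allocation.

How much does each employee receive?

Equal tier: $2,811,180 ÷ 6 = $468,530 apiece.
Remainder $5,973,720 by billable hours (total 9,636): Dube 921,847.41 → $921,845; Okafor 1,268,392.60 → $1,268,395; Orozco 1,336,585.75 → $1,336,585; Haddad 1,302,489.18 → $1,302,490; Sato 930,526.54 → $930,525; Quinlan 213,878.52 → $213,880.
Totals: Dube $468,530 + $921,845 = $1,390,375; Okafor $468,530 + $1,268,395 = $1,736,925; Orozco $468,530 + $1,336,585 = $1,805,115; Haddad $468,530 + $1,302,490 = $1,771,020; Sato $468,530 + $930,525 = $1,399,055; Quinlan $468,530 + $213,880 = $682,410.

Dube: $1,390,375 · Okafor: $1,736,925 · Orozco: $1,805,115 · Haddad: $1,771,020 · Sato: $1,399,055 · Quinlan: $682,410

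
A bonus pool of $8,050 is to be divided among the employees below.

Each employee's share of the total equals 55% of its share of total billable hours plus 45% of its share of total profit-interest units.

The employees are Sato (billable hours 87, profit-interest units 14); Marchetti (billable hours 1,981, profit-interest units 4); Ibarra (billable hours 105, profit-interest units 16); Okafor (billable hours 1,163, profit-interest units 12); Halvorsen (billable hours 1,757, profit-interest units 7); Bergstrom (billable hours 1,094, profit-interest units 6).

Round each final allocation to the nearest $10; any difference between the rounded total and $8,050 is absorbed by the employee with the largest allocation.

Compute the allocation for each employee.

Billable hours total 6,187; profit-interest units total 59.
Blended shares (55% billable hours + 45% profit-interest units): Sato 0.1145; Marchetti 0.2066; Ibarra 0.1314; Okafor 0.1949; Halvorsen 0.2096; Bergstrom 0.1430.
Pro-rata amounts: Sato 921.83; Marchetti 1,663.22; Ibarra 1,057.51; Okafor 1,569.04; Halvorsen 1,687.12; Bergstrom 1,151.27.
After rounding ($10): Sato $920; Marchetti $1,660; Ibarra $1,060; Okafor $1,570; Halvorsen $1,690; Bergstrom $1,150. Sum = $8,050.
No rounding difference to absorb.

Sato: $920 · Marchetti: $1,660 · Ibarra: $1,060 · Okafor: $1,570 · Halvorsen: $1,690 · Bergstrom: $1,150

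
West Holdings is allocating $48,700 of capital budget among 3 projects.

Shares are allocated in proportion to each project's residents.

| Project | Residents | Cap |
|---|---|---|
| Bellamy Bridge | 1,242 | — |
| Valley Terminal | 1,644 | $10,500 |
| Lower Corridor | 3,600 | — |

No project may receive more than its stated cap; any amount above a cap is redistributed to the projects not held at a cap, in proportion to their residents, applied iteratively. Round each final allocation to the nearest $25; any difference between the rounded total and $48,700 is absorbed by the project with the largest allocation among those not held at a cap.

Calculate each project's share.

Total residents = 6,486.
Proportional shares (ignoring caps): Bellamy Bridge 9,325.53; Valley Terminal 12,343.94; Lower Corridor 27,030.53.
Held at cap: Valley Terminal ($10,500); balance $38,200 reallocated over remaining residents 4,842.
Redistributed shares: Bellamy Bridge 9,798.51 → $9,800; Lower Corridor 28,401.49 → $28,400.

Bellamy Bridge: $9,800 | Valley Terminal: $10,500 | Lower Corridor: $28,400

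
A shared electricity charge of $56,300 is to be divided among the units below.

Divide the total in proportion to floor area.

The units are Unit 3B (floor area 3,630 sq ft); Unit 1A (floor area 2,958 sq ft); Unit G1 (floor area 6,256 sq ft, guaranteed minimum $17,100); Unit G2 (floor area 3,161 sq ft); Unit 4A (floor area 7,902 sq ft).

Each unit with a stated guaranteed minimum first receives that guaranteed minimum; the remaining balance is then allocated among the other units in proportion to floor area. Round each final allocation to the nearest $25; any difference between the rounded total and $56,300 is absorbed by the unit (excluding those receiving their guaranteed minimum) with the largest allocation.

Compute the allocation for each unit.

Fund the minimums — Unit G1 $17,100. Residual $39,200.
Residual split over remaining floor area 17,651: Unit 3B 8,061.64 → $8,050; Unit 1A 6,569.24 → $6,575; Unit G2 7,020.07 → $7,025; Unit 4A 17,549.06 → $17,550.

Unit 3B: $8,050 · Unit 1A: $6,575 · Unit G1: $17,100 · Unit G2: $7,025 · Unit 4A: $17,550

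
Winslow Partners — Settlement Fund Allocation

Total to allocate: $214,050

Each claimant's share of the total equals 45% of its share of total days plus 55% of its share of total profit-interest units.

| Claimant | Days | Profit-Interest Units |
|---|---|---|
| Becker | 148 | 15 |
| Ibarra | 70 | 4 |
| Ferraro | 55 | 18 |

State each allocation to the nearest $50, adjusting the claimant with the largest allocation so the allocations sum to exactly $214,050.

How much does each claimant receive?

Days total 273; profit-interest units total 37.
Combined weights (45% days + 55% profit-interest units): Becker 0.4669; Ibarra 0.1748; Ferraro 0.3582.
Unrounded shares: Becker 99,946.16; Ibarra 37,425.37; Ferraro 76,678.47.
At nearest $50: Becker $99,950; Ibarra $37,450; Ferraro $76,700. Sum = $214,100.
Difference $214,050 − $214,100 = −$50 applied to largest allocation (Becker): Becker becomes $99,900.

Becker: $99,900 | Ibarra: $37,450 | Ferraro: $76,700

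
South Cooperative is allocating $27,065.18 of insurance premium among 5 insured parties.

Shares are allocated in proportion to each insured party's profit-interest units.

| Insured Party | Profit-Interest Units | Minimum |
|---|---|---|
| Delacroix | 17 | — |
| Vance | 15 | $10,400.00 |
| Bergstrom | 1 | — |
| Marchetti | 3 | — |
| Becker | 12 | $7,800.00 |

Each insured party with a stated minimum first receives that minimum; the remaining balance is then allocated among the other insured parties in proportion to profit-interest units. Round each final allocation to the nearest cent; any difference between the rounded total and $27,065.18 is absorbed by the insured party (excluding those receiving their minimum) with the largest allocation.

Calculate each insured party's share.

Fund the minimums — Vance $10,400.00; Becker $7,800.00. Residual $8,865.18.
Residual split over remaining profit-interest units 21: Delacroix 7,176.5743 → $7,176.57; Bergstrom 422.1514 → $422.15; Marchetti 1,266.4543 → $1,266.45.
Rounding difference +$0.01 applied to Delacroix → $7,176.58.

Delacroix: $7,176.58 | Vance: $10,400.00 | Bergstrom: $422.15 | Marchetti: $1,266.45 | Becker: $7,800.00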